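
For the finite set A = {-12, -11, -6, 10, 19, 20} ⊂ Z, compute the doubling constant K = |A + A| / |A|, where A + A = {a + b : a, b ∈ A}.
K = |A + A| / |A| = 20/6 = 10/3

Enumerate A + A = {a + b : a, b ∈ A}. With |A| = 6, there are |A|^2 = 36 ordered sum pairs; collecting distinct values, A + A = {-24, -23, -22, -18, -17, -12, -2, -1, 4, 7, 8, 9, 13, 14, 20, 29, 30, 38, 39, 40}, so |A + A| = 20. Thus K = 20/6 = 10/3. For comparison, the minimum possible |A + A| over all 6-element sets is 2·6 − 1 = 11 (so min K = 11/6), attained only by arithmetic progressions.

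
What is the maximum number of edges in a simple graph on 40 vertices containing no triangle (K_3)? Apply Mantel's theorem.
ex(40, K_3) = ⌊40^2/4⌋ = 400

Mantel (1907): a triangle-free graph on n vertices has at most ⌊n^2/4⌋ edges, with equality for the complete bipartite graph K_{⌊n/2⌋, ⌈n/2⌉}. For n = 40: ⌊40^2/4⌋ = ⌊1600/4⌋ = 400. The extremal graph is K_{20, 20}, which has 20·20 = 400 edges.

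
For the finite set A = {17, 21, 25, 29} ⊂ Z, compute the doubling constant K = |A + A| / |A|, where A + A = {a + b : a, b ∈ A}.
K = |A + A| / |A| = 7/4

Enumerate A + A = {a + b : a, b ∈ A}. With |A| = 4, there are |A|^2 = 16 ordered sum pairs; collecting distinct values, A + A = {34, 38, 42, 46, 50, 54, 58}, so |A + A| = 7. Thus K = 7/4. Here |A + A| = 2|A| − 1 = 7, the minimum possible — so K = 7/4 is minimal, which holds iff A is an arithmetic progression.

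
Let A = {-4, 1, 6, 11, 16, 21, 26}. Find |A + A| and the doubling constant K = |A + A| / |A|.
K = |A + A| / |A| = 13/7

Enumerate A + A = {a + b : a, b ∈ A}. With |A| = 7, there are |A|^2 = 49 ordered sum pairs; collecting distinct values, A + A = {-8, -3, 2, 7, 12, 17, 22, 27, 32, 37, 42, 47, 52}, so |A + A| = 13. Thus K = 13/7. Here |A + A| = 2|A| − 1 = 13, the minimum possible — so K = 13/7 is minimal, which holds iff A is an arithmetic progression.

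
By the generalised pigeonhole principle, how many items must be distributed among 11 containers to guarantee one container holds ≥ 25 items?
n = (25 − 1)·11 + 1 = 265

By the generalised pigeonhole principle, to guarantee some box contains ≥ r objects we need more than (r − 1) · k objects total. Threshold: n = (r − 1) · k + 1. With r = 25 and k = 11: n = 24 · 11 + 1 = 264 + 1 = 265. For n = 264 = 24 · 11, we can put exactly 24 objects in every box, avoiding 25 in any single one — so 265 is tight.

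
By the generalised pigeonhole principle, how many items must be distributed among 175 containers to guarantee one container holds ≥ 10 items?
n = (10 − 1)·175 + 1 = 1576

By the generalised pigeonhole principle, to guarantee some box contains ≥ r objects we need more than (r − 1) · k objects total. Threshold: n = (r − 1) · k + 1. With r = 10 and k = 175: n = 9 · 175 + 1 = 1575 + 1 = 1576. For n = 1575 = 9 · 175, we can put exactly 9 objects in every box, avoiding 10 in any single one — so 1576 is tight.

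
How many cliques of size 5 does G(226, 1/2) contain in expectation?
E[# K_5] = C(226, 5) · (1/2)^C(5, 2) = 4699109520 / 2^10 = 293694345/64 = 4588974.140625

For each 5-subset S of vertices (there are C(226, 5) = 4699109520 such S), let X_S = 1 if S induces a K_5 (all C(5, 2) = 10 edges present). Then P(X_S = 1) = (1/2)^10 = 1/1024. By linearity of expectation, E[# K_5] = C(226, 5) · (1/2)^10 = 4699109520 / 1024 = 293694345/64 = 4588974.140625.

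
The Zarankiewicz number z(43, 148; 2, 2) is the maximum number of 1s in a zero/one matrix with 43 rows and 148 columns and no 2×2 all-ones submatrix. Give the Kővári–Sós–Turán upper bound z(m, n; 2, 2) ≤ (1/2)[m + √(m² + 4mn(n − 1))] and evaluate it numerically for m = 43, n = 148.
z(43, 148; 2, 2) ≤ (1/2)[43 + √(43² + 4·43·148·147)] = (1/2)[43 + √3743881] = 988.9556

Kővári–Sós–Turán: let r_1, ..., r_43 be the row sums and z = Σ r_i the total number of 1s. Each pair of columns can share at most one row with both entries 1 (else a 2×2 all-ones block appears), so Σ_i C(r_i, 2) ≤ C(148, 2) = 10878. By convexity Σ_i C(r_i, 2) ≥ 43·C(z/43, 2) = z(z − 43)/(2·43), giving z² − 43z − 43·148·147 ≤ 0 and hence z ≤ (1/2)[43 + √(1849 + 4·935508)] = (1/2)[43 + √3743881] ≈ (1/2)(43 + 1934.9111) = 988.9556.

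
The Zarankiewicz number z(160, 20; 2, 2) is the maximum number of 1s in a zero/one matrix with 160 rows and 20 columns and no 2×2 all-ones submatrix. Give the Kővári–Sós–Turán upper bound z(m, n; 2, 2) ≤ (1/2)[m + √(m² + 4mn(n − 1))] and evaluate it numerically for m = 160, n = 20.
z(160, 20; 2, 2) ≤ (1/2)[160 + √(160² + 4·160·20·19)] = (1/2)[160 + √268800] = 339.2296

Kővári–Sós–Turán: let r_1, ..., r_160 be the row sums and z = Σ r_i the total number of 1s. Each pair of columns can share at most one row with both entries 1 (else a 2×2 all-ones block appears), so Σ_i C(r_i, 2) ≤ C(20, 2) = 190. By convexity Σ_i C(r_i, 2) ≥ 160·C(z/160, 2) = z(z − 160)/(2·160), giving z² − 160z − 160·20·19 ≤ 0 and hence z ≤ (1/2)[160 + √(25600 + 4·60800)] = (1/2)[160 + √268800] ≈ (1/2)(160 + 518.4593) = 339.2296.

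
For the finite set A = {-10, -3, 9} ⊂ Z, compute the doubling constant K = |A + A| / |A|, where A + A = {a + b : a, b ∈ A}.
K = |A + A| / |A| = 6/3 = 2

Enumerate A + A = {a + b : a, b ∈ A}. With |A| = 3, there are |A|^2 = 9 ordered sum pairs; collecting distinct values, A + A = {-20, -13, -6, -1, 6, 18}, so |A + A| = 6. Thus K = 6/3 = 2. For comparison, the minimum possible |A + A| over all 3-element sets is 2·3 − 1 = 5 (so min K = 5/3), attained only by arithmetic progressions.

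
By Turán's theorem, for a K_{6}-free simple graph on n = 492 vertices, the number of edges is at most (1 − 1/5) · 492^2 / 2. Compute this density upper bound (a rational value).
Turán density bound = (4/5) · 492^2/2 = 484128/5 ≈ 96825.6

Turán's theorem: ex(n, K_{r+1}) is achieved by the complete r-partite Turán graph T(n, r) with parts as balanced as possible, and is at most (1 − 1/r) · n^2/2. For r = 5, n = 492: the density bound is (4/5) · 242064/2 = 484128/5 ≈ 96825.6. The integer-valued extremum is e(T(492, 5)) = 96825, which is strictly less than the density bound 484128/5 since 5 ∤ 492 (the parts of T(492, 5) cannot all be equal).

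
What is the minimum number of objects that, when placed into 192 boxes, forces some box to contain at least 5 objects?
n = (5 − 1)·192 + 1 = 769

By the generalised pigeonhole principle, to guarantee some box contains ≥ r objects we need more than (r − 1) · k objects total. Threshold: n = (r − 1) · k + 1. With r = 5 and k = 192: n = 4 · 192 + 1 = 768 + 1 = 769. For n = 768 = 4 · 192, we can put exactly 4 objects in every box, avoiding 5 in any single one — so 769 is tight.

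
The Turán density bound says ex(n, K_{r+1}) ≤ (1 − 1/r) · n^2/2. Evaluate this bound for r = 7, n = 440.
Turán density bound = (6/7) · 440^2/2 = 580800/7 ≈ 82971.4286

Turán's theorem: ex(n, K_{r+1}) is achieved by the complete r-partite Turán graph T(n, r) with parts as balanced as possible, and is at most (1 − 1/r) · n^2/2. For r = 7, n = 440: the density bound is (6/7) · 193600/2 = 580800/7 ≈ 82971.4286. The integer-valued extremum is e(T(440, 7)) = 82971, which is strictly less than the density bound 580800/7 since 7 ∤ 440 (the parts of T(440, 7) cannot all be equal).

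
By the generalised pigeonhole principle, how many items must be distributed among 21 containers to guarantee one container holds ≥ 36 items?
n = (36 − 1)·21 + 1 = 736

By the generalised pigeonhole principle, to guarantee some box contains ≥ r objects we need more than (r − 1) · k objects total. Threshold: n = (r − 1) · k + 1. With r = 36 and k = 21: n = 35 · 21 + 1 = 735 + 1 = 736. For n = 735 = 35 · 21, we can put exactly 35 objects in every box, avoiding 36 in any single one — so 736 is tight.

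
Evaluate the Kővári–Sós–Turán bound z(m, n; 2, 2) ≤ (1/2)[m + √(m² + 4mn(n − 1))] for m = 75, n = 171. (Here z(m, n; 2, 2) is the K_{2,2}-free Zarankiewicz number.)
z(75, 171; 2, 2) ≤ (1/2)[75 + √(75² + 4·75·171·170)] = (1/2)[75 + √8726625] = 1514.5431

Kővári–Sós–Turán: let r_1, ..., r_75 be the row sums and z = Σ r_i the total number of 1s. Each pair of columns can share at most one row with both entries 1 (else a 2×2 all-ones block appears), so Σ_i C(r_i, 2) ≤ C(171, 2) = 14535. By convexity Σ_i C(r_i, 2) ≥ 75·C(z/75, 2) = z(z − 75)/(2·75), giving z² − 75z − 75·171·170 ≤ 0 and hence z ≤ (1/2)[75 + √(5625 + 4·2180250)] = (1/2)[75 + √8726625] ≈ (1/2)(75 + 2954.0862) = 1514.5431.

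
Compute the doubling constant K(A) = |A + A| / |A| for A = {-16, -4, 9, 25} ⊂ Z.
K = |A + A| / |A| = 10/4 = 5/2

Enumerate A + A = {a + b : a, b ∈ A}. With |A| = 4, there are |A|^2 = 16 ordered sum pairs; collecting distinct values, A + A = {-32, -20, -8, -7, 5, 9, 18, 21, 34, 50}, so |A + A| = 10. Thus K = 10/4 = 5/2. For comparison, the minimum possible |A + A| over all 4-element sets is 2·4 − 1 = 7 (so min K = 7/4), attained only by arithmetic progressions.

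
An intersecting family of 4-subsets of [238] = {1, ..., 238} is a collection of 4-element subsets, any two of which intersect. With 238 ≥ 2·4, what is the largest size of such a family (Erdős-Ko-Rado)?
max |F| = C(237, 3) = 2190670

Erdős-Ko-Rado (1961): when n ≥ 2k, max |F| = C(n−1, k−1). The bound is attained by the star {A : i ∈ A} for any fixed i ∈ [n]. Here C(238−1, 4−1) = C(237, 3) = 2190670.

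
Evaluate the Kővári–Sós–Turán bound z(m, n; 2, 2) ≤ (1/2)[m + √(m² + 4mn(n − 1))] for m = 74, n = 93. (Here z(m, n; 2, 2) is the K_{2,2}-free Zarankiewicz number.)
z(74, 93; 2, 2) ≤ (1/2)[74 + √(74² + 4·74·93·92)] = (1/2)[74 + √2538052] = 833.5632

Kővári–Sós–Turán: let r_1, ..., r_74 be the row sums and z = Σ r_i the total number of 1s. Each pair of columns can share at most one row with both entries 1 (else a 2×2 all-ones block appears), so Σ_i C(r_i, 2) ≤ C(93, 2) = 4278. By convexity Σ_i C(r_i, 2) ≥ 74·C(z/74, 2) = z(z − 74)/(2·74), giving z² − 74z − 74·93·92 ≤ 0 and hence z ≤ (1/2)[74 + √(5476 + 4·633144)] = (1/2)[74 + √2538052] ≈ (1/2)(74 + 1593.1265) = 833.5632.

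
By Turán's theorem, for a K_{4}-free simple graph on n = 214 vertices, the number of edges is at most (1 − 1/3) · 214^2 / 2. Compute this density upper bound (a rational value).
Turán density bound = (2/3) · 214^2/2 = 45796/3 ≈ 15265.3333

Turán's theorem: ex(n, K_{r+1}) is achieved by the complete r-partite Turán graph T(n, r) with parts as balanced as possible, and is at most (1 − 1/r) · n^2/2. For r = 3, n = 214: the density bound is (2/3) · 45796/2 = 45796/3 ≈ 15265.3333. The integer-valued extremum is e(T(214, 3)) = 15265, which is strictly less than the density bound 45796/3 since 3 ∤ 214 (the parts of T(214, 3) cannot all be equal).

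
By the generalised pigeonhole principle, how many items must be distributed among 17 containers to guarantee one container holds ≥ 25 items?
n = (25 − 1)·17 + 1 = 409

By the generalised pigeonhole principle, to guarantee some box contains ≥ r objects we need more than (r − 1) · k objects total. Threshold: n = (r − 1) · k + 1. With r = 25 and k = 17: n = 24 · 17 + 1 = 408 + 1 = 409. For n = 408 = 24 · 17, we can put exactly 24 objects in every box, avoiding 25 in any single one — so 409 is tight.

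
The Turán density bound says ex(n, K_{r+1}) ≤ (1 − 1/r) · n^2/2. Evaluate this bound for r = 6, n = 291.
Turán density bound = (5/6) · 291^2/2 = 141135/4 ≈ 35283.75

Turán's theorem: ex(n, K_{r+1}) is achieved by the complete r-partite Turán graph T(n, r) with parts as balanced as possible, and is at most (1 − 1/r) · n^2/2. For r = 6, n = 291: the density bound is (5/6) · 84681/2 = 141135/4 ≈ 35283.75. The integer-valued extremum is e(T(291, 6)) = 35283, which is strictly less than the density bound 141135/4 since 6 ∤ 291 (the parts of T(291, 6) cannot all be equal).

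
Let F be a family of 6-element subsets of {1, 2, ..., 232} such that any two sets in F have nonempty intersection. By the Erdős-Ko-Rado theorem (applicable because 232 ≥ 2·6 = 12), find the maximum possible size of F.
max |F| = C(231, 5) = 5247527901

The Erdős-Ko-Rado theorem states: for n ≥ 2k, an intersecting family of k-subsets of an n-element set has size at most C(n − 1, k − 1), with equality for 'star' families {A ⊆ [n] : |A| = k, i ∈ A} (fix an element i). For n = 232, k = 6: C(231, 5) = 5247527901.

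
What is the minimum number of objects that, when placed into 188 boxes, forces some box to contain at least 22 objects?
n = (22 − 1)·188 + 1 = 3949

By the generalised pigeonhole principle, to guarantee some box contains ≥ r objects we need more than (r − 1) · k objects total. Threshold: n = (r − 1) · k + 1. With r = 22 and k = 188: n = 21 · 188 + 1 = 3948 + 1 = 3949. For n = 3948 = 21 · 188, we can put exactly 21 objects in every box, avoiding 22 in any single one — so 3949 is tight.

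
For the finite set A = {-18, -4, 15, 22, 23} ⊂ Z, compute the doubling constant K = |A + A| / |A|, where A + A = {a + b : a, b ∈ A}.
K = |A + A| / |A| = 15/5 = 3

Enumerate A + A = {a + b : a, b ∈ A}. With |A| = 5, there are |A|^2 = 25 ordered sum pairs; collecting distinct values, A + A = {-36, -22, -8, -3, 4, 5, 11, 18, 19, 30, 37, 38, 44, 45, 46}, so |A + A| = 15. Thus K = 15/5 = 3. For comparison, the minimum possible |A + A| over all 5-element sets is 2·5 − 1 = 9 (so min K = 9/5), attained only by arithmetic progressions.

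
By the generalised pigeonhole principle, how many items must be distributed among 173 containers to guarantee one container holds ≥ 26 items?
n = (26 − 1)·173 + 1 = 4326

By the generalised pigeonhole principle, to guarantee some box contains ≥ r objects we need more than (r − 1) · k objects total. Threshold: n = (r − 1) · k + 1. With r = 26 and k = 173: n = 25 · 173 + 1 = 4325 + 1 = 4326. For n = 4325 = 25 · 173, we can put exactly 25 objects in every box, avoiding 26 in any single one — so 4326 is tight.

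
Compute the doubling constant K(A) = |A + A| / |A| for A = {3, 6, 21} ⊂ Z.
K = |A + A| / |A| = 6/3 = 2

Enumerate A + A = {a + b : a, b ∈ A}. With |A| = 3, there are |A|^2 = 9 ordered sum pairs; collecting distinct values, A + A = {6, 9, 12, 24, 27, 42}, so |A + A| = 6. Thus K = 6/3 = 2. For comparison, the minimum possible |A + A| over all 3-element sets is 2·3 − 1 = 5 (so min K = 5/3), attained only by arithmetic progressions.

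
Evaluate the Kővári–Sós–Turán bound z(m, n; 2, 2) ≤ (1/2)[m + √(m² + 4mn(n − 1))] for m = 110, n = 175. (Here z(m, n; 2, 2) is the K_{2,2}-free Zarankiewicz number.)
z(110, 175; 2, 2) ≤ (1/2)[110 + √(110² + 4·110·175·174)] = (1/2)[110 + √13410100] = 1885.9902

Kővári–Sós–Turán: let r_1, ..., r_110 be the row sums and z = Σ r_i the total number of 1s. Each pair of columns can share at most one row with both entries 1 (else a 2×2 all-ones block appears), so Σ_i C(r_i, 2) ≤ C(175, 2) = 15225. By convexity Σ_i C(r_i, 2) ≥ 110·C(z/110, 2) = z(z − 110)/(2·110), giving z² − 110z − 110·175·174 ≤ 0 and hence z ≤ (1/2)[110 + √(12100 + 4·3349500)] = (1/2)[110 + √13410100] ≈ (1/2)(110 + 3661.9803) = 1885.9902.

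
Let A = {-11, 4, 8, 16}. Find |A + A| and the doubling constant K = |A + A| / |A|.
K = |A + A| / |A| = 10/4 = 5/2

Enumerate A + A = {a + b : a, b ∈ A}. With |A| = 4, there are |A|^2 = 16 ordered sum pairs; collecting distinct values, A + A = {-22, -7, -3, 5, 8, 12, 16, 20, 24, 32}, so |A + A| = 10. Thus K = 10/4 = 5/2. For comparison, the minimum possible |A + A| over all 4-element sets is 2·4 − 1 = 7 (so min K = 7/4), attained only by arithmetic progressions.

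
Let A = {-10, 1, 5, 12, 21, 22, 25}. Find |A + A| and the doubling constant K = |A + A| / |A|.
K = |A + A| / |A| = 26/7

Enumerate A + A = {a + b : a, b ∈ A}. With |A| = 7, there are |A|^2 = 49 ordered sum pairs; collecting distinct values, A + A = {-20, -9, -5, 2, 6, 10, 11, 12, 13, 15, 17, 22, 23, 24, 26, 27, 30, 33, 34, 37, 42, 43, 44, 46, 47, 50}, so |A + A| = 26. Thus K = 26/7. For comparison, the minimum possible |A + A| over all 7-element sets is 2·7 − 1 = 13 (so min K = 13/7), attained only by arithmetic progressions.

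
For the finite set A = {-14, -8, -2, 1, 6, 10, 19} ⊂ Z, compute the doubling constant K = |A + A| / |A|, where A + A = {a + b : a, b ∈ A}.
K = |A + A| / |A| = 23/7

Enumerate A + A = {a + b : a, b ∈ A}. With |A| = 7, there are |A|^2 = 49 ordered sum pairs; collecting distinct values, A + A = {-28, -22, -16, -13, -10, -8, -7, -4, -2, -1, 2, 4, 5, 7, 8, 11, 12, 16, 17, 20, 25, 29, 38}, so |A + A| = 23. Thus K = 23/7. For comparison, the minimum possible |A + A| over all 7-element sets is 2·7 − 1 = 13 (so min K = 13/7), attained only by arithmetic progressions.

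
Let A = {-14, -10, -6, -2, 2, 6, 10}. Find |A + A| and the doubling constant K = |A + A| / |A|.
K = |A + A| / |A| = 13/7

Enumerate A + A = {a + b : a, b ∈ A}. With |A| = 7, there are |A|^2 = 49 ordered sum pairs; collecting distinct values, A + A = {-28, -24, -20, -16, -12, -8, -4, 0, 4, 8, 12, 16, 20}, so |A + A| = 13. Thus K = 13/7. Here |A + A| = 2|A| − 1 = 13, the minimum possible — so K = 13/7 is minimal, which holds iff A is an arithmetic progression.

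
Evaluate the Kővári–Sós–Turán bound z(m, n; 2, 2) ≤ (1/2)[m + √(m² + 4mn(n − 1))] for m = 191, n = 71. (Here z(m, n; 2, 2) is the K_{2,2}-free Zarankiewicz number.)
z(191, 71; 2, 2) ≤ (1/2)[191 + √(191² + 4·191·71·70)] = (1/2)[191 + √3833561] = 1074.4741

Kővári–Sós–Turán: let r_1, ..., r_191 be the row sums and z = Σ r_i the total number of 1s. Each pair of columns can share at most one row with both entries 1 (else a 2×2 all-ones block appears), so Σ_i C(r_i, 2) ≤ C(71, 2) = 2485. By convexity Σ_i C(r_i, 2) ≥ 191·C(z/191, 2) = z(z − 191)/(2·191), giving z² − 191z − 191·71·70 ≤ 0 and hence z ≤ (1/2)[191 + √(36481 + 4·949270)] = (1/2)[191 + √3833561] ≈ (1/2)(191 + 1957.9482) = 1074.4741.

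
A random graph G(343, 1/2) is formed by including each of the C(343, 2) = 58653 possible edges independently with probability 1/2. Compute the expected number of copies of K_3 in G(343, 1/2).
E[# K_3] = C(343, 3) · (1/2)^C(3, 2) = 6666891 / 2^3 = 833361.375

For each 3-subset S of vertices (there are C(343, 3) = 6666891 such S), let X_S = 1 if S induces a K_3 (all C(3, 2) = 3 edges present). Then P(X_S = 1) = (1/2)^3 = 1/8. By linearity of expectation, E[# K_3] = C(343, 3) · (1/2)^3 = 6666891 / 8 = 833361.375.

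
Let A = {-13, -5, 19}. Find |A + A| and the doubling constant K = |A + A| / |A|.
K = |A + A| / |A| = 6/3 = 2

Enumerate A + A = {a + b : a, b ∈ A}. With |A| = 3, there are |A|^2 = 9 ordered sum pairs; collecting distinct values, A + A = {-26, -18, -10, 6, 14, 38}, so |A + A| = 6. Thus K = 6/3 = 2. For comparison, the minimum possible |A + A| over all 3-element sets is 2·3 − 1 = 5 (so min K = 5/3), attained only by arithmetic progressions.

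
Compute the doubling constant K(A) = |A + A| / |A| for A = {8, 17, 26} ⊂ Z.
K = |A + A| / |A| = 5/3

Enumerate A + A = {a + b : a, b ∈ A}. With |A| = 3, there are |A|^2 = 9 ordered sum pairs; collecting distinct values, A + A = {16, 25, 34, 43, 52}, so |A + A| = 5. Thus K = 5/3. Here |A + A| = 2|A| − 1 = 5, the minimum possible — so K = 5/3 is minimal, which holds iff A is an arithmetic progression.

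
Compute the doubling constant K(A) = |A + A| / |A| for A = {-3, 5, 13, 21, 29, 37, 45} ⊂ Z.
K = |A + A| / |A| = 13/7

Enumerate A + A = {a + b : a, b ∈ A}. With |A| = 7, there are |A|^2 = 49 ordered sum pairs; collecting distinct values, A + A = {-6, 2, 10, 18, 26, 34, 42, 50, 58, 66, 74, 82, 90}, so |A + A| = 13. Thus K = 13/7. Here |A + A| = 2|A| − 1 = 13, the minimum possible — so K = 13/7 is minimal, which holds iff A is an arithmetic progression.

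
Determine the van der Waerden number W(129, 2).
W(129, 2) = 129 + 1 = 130

A 2-term AP is any pair of integers, so a monochromatic 2-AP exists iff some colour is used at least twice. With 129 colours, the colouring i ↦ i on {1, ..., 129} uses each colour once, avoiding any monochromatic pair, so W(129, 2) > 129. For {1, ..., 130}, pigeonhole forces two integers of the same colour, which form a monochromatic 2-AP. Hence W(129, 2) = 130.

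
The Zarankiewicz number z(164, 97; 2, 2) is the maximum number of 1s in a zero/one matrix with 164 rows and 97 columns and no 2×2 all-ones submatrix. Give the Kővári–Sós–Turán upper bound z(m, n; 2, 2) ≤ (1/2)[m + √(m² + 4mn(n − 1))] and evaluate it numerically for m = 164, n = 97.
z(164, 97; 2, 2) ≤ (1/2)[164 + √(164² + 4·164·97·96)] = (1/2)[164 + √6135568] = 1320.5039

Kővári–Sós–Turán: let r_1, ..., r_164 be the row sums and z = Σ r_i the total number of 1s. Each pair of columns can share at most one row with both entries 1 (else a 2×2 all-ones block appears), so Σ_i C(r_i, 2) ≤ C(97, 2) = 4656. By convexity Σ_i C(r_i, 2) ≥ 164·C(z/164, 2) = z(z − 164)/(2·164), giving z² − 164z − 164·97·96 ≤ 0 and hence z ≤ (1/2)[164 + √(26896 + 4·1527168)] = (1/2)[164 + √6135568] ≈ (1/2)(164 + 2477.0079) = 1320.5039.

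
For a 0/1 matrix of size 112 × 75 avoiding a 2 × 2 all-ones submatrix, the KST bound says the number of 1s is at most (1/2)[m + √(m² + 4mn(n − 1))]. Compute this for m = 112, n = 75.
z(112, 75; 2, 2) ≤ (1/2)[112 + √(112² + 4·112·75·74)] = (1/2)[112 + √2498944] = 846.4024

Kővári–Sós–Turán: let r_1, ..., r_112 be the row sums and z = Σ r_i the total number of 1s. Each pair of columns can share at most one row with both entries 1 (else a 2×2 all-ones block appears), so Σ_i C(r_i, 2) ≤ C(75, 2) = 2775. By convexity Σ_i C(r_i, 2) ≥ 112·C(z/112, 2) = z(z − 112)/(2·112), giving z² − 112z − 112·75·74 ≤ 0 and hence z ≤ (1/2)[112 + √(12544 + 4·621600)] = (1/2)[112 + √2498944] ≈ (1/2)(112 + 1580.8049) = 846.4024.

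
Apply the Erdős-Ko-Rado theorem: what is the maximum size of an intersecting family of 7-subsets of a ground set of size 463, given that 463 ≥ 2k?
max |F| = C(462, 6) = 13072618876779

The Erdős-Ko-Rado theorem states: for n ≥ 2k, an intersecting family of k-subsets of an n-element set has size at most C(n − 1, k − 1), with equality for 'star' families {A ⊆ [n] : |A| = k, i ∈ A} (fix an element i). For n = 463, k = 7: C(462, 6) = 13072618876779.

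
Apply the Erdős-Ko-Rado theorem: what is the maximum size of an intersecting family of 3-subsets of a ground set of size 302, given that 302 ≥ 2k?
max |F| = C(301, 2) = 45150

Erdős-Ko-Rado (1961): when n ≥ 2k, max |F| = C(n−1, k−1). The bound is attained by the star {A : i ∈ A} for any fixed i ∈ [n]. Here C(302−1, 3−1) = C(301, 2) = 45150.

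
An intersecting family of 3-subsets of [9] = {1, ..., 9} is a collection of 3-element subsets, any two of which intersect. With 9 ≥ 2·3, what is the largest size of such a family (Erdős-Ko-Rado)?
max |F| = C(8, 2) = 28

Erdős-Ko-Rado (1961): when n ≥ 2k, max |F| = C(n−1, k−1). The bound is attained by the star {A : i ∈ A} for any fixed i ∈ [n]. Here C(9−1, 3−1) = C(8, 2) = 28.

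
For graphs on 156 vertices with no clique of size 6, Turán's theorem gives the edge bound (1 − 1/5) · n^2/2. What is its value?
Turán density bound = (4/5) · 156^2/2 = 48672/5 ≈ 9734.4

Turán's theorem: ex(n, K_{r+1}) is achieved by the complete r-partite Turán graph T(n, r) with parts as balanced as possible, and is at most (1 − 1/r) · n^2/2. For r = 5, n = 156: the density bound is (4/5) · 24336/2 = 48672/5 ≈ 9734.4. The integer-valued extremum is e(T(156, 5)) = 9734, which is strictly less than the density bound 48672/5 since 5 ∤ 156 (the parts of T(156, 5) cannot all be equal).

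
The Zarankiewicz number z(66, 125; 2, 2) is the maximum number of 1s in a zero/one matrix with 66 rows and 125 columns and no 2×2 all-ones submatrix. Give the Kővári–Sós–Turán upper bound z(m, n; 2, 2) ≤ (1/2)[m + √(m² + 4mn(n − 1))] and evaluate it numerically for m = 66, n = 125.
z(66, 125; 2, 2) ≤ (1/2)[66 + √(66² + 4·66·125·124)] = (1/2)[66 + √4096356] = 1044.9728

Kővári–Sós–Turán: let r_1, ..., r_66 be the row sums and z = Σ r_i the total number of 1s. Each pair of columns can share at most one row with both entries 1 (else a 2×2 all-ones block appears), so Σ_i C(r_i, 2) ≤ C(125, 2) = 7750. By convexity Σ_i C(r_i, 2) ≥ 66·C(z/66, 2) = z(z − 66)/(2·66), giving z² − 66z − 66·125·124 ≤ 0 and hence z ≤ (1/2)[66 + √(4356 + 4·1023000)] = (1/2)[66 + √4096356] ≈ (1/2)(66 + 2023.9457) = 1044.9728.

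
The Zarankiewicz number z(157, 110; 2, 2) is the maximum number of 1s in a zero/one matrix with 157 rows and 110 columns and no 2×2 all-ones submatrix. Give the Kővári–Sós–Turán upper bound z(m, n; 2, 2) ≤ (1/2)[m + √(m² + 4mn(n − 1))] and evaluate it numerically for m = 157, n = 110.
z(157, 110; 2, 2) ≤ (1/2)[157 + √(157² + 4·157·110·109)] = (1/2)[157 + √7554369] = 1452.7606

Kővári–Sós–Turán: let r_1, ..., r_157 be the row sums and z = Σ r_i the total number of 1s. Each pair of columns can share at most one row with both entries 1 (else a 2×2 all-ones block appears), so Σ_i C(r_i, 2) ≤ C(110, 2) = 5995. By convexity Σ_i C(r_i, 2) ≥ 157·C(z/157, 2) = z(z − 157)/(2·157), giving z² − 157z − 157·110·109 ≤ 0 and hence z ≤ (1/2)[157 + √(24649 + 4·1882430)] = (1/2)[157 + √7554369] ≈ (1/2)(157 + 2748.5212) = 1452.7606.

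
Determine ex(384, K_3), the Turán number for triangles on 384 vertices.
ex(384, K_3) = ⌊384^2/4⌋ = 36864

Mantel (1907): a triangle-free graph on n vertices has at most ⌊n^2/4⌋ edges, with equality for the complete bipartite graph K_{⌊n/2⌋, ⌈n/2⌉}. For n = 384: ⌊384^2/4⌋ = ⌊147456/4⌋ = 36864. The extremal graph is K_{192, 192}, which has 192·192 = 36864 edges.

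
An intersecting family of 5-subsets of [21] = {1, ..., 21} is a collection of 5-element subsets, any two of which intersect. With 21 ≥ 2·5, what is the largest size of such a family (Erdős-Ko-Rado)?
max |F| = C(20, 4) = 4845

Erdős-Ko-Rado (1961): when n ≥ 2k, max |F| = C(n−1, k−1). The bound is attained by the star {A : i ∈ A} for any fixed i ∈ [n]. Here C(21−1, 5−1) = C(20, 4) = 4845.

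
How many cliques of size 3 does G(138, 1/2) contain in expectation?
E[# K_3] = C(138, 3) · (1/2)^C(3, 2) = 428536 / 2^3 = 53567

For each 3-subset S of vertices (there are C(138, 3) = 428536 such S), let X_S = 1 if S induces a K_3 (all C(3, 2) = 3 edges present). Then P(X_S = 1) = (1/2)^3 = 1/8. By linearity of expectation, E[# K_3] = C(138, 3) · (1/2)^3 = 428536 / 8 = 53567.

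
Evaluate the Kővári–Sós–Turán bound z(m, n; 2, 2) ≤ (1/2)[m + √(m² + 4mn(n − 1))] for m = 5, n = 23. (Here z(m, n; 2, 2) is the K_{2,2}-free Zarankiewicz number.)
z(5, 23; 2, 2) ≤ (1/2)[5 + √(5² + 4·5·23·22)] = (1/2)[5 + √10145] = 52.8612

Kővári–Sós–Turán: let r_1, ..., r_5 be the row sums and z = Σ r_i the total number of 1s. Each pair of columns can share at most one row with both entries 1 (else a 2×2 all-ones block appears), so Σ_i C(r_i, 2) ≤ C(23, 2) = 253. By convexity Σ_i C(r_i, 2) ≥ 5·C(z/5, 2) = z(z − 5)/(2·5), giving z² − 5z − 5·23·22 ≤ 0 and hence z ≤ (1/2)[5 + √(25 + 4·2530)] = (1/2)[5 + √10145] ≈ (1/2)(5 + 100.7224) = 52.8612.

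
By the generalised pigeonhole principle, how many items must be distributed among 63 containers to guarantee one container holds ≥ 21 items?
n = (21 − 1)·63 + 1 = 1261

By the generalised pigeonhole principle, to guarantee some box contains ≥ r objects we need more than (r − 1) · k objects total. Threshold: n = (r − 1) · k + 1. With r = 21 and k = 63: n = 20 · 63 + 1 = 1260 + 1 = 1261. For n = 1260 = 20 · 63, we can put exactly 20 objects in every box, avoiding 21 in any single one — so 1261 is tight.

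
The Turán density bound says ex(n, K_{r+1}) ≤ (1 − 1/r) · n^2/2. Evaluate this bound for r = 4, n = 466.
Turán density bound = (3/4) · 466^2/2 = 162867/2 ≈ 81433.5

Turán's theorem: ex(n, K_{r+1}) is achieved by the complete r-partite Turán graph T(n, r) with parts as balanced as possible, and is at most (1 − 1/r) · n^2/2. For r = 4, n = 466: the density bound is (3/4) · 217156/2 = 162867/2 ≈ 81433.5. The integer-valued extremum is e(T(466, 4)) = 81433, which is strictly less than the density bound 162867/2 since 4 ∤ 466 (the parts of T(466, 4) cannot all be equal).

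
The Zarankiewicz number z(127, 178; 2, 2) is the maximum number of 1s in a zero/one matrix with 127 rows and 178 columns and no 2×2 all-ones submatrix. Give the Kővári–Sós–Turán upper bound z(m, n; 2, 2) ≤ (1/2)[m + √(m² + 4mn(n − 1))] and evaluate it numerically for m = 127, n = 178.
z(127, 178; 2, 2) ≤ (1/2)[127 + √(127² + 4·127·178·177)] = (1/2)[127 + √16021177] = 2064.8231

Kővári–Sós–Turán: let r_1, ..., r_127 be the row sums and z = Σ r_i the total number of 1s. Each pair of columns can share at most one row with both entries 1 (else a 2×2 all-ones block appears), so Σ_i C(r_i, 2) ≤ C(178, 2) = 15753. By convexity Σ_i C(r_i, 2) ≥ 127·C(z/127, 2) = z(z − 127)/(2·127), giving z² − 127z − 127·178·177 ≤ 0 and hence z ≤ (1/2)[127 + √(16129 + 4·4001262)] = (1/2)[127 + √16021177] ≈ (1/2)(127 + 4002.6462) = 2064.8231.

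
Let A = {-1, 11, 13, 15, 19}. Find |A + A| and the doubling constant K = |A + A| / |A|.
K = |A + A| / |A| = 13/5

Enumerate A + A = {a + b : a, b ∈ A}. With |A| = 5, there are |A|^2 = 25 ordered sum pairs; collecting distinct values, A + A = {-2, 10, 12, 14, 18, 22, 24, 26, 28, 30, 32, 34, 38}, so |A + A| = 13. Thus K = 13/5. For comparison, the minimum possible |A + A| over all 5-element sets is 2·5 − 1 = 9 (so min K = 9/5), attained only by arithmetic progressions.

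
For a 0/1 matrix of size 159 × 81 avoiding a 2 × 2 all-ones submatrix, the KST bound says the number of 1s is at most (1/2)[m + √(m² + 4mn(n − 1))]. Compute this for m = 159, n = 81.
z(159, 81; 2, 2) ≤ (1/2)[159 + √(159² + 4·159·81·80)] = (1/2)[159 + √4146561] = 1097.6553

Kővári–Sós–Turán: let r_1, ..., r_159 be the row sums and z = Σ r_i the total number of 1s. Each pair of columns can share at most one row with both entries 1 (else a 2×2 all-ones block appears), so Σ_i C(r_i, 2) ≤ C(81, 2) = 3240. By convexity Σ_i C(r_i, 2) ≥ 159·C(z/159, 2) = z(z − 159)/(2·159), giving z² − 159z − 159·81·80 ≤ 0 and hence z ≤ (1/2)[159 + √(25281 + 4·1030320)] = (1/2)[159 + √4146561] ≈ (1/2)(159 + 2036.3106) = 1097.6553.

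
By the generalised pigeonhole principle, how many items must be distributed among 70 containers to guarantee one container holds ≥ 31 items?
n = (31 − 1)·70 + 1 = 2101

By the generalised pigeonhole principle, to guarantee some box contains ≥ r objects we need more than (r − 1) · k objects total. Threshold: n = (r − 1) · k + 1. With r = 31 and k = 70: n = 30 · 70 + 1 = 2100 + 1 = 2101. For n = 2100 = 30 · 70, we can put exactly 30 objects in every box, avoiding 31 in any single one — so 2101 is tight.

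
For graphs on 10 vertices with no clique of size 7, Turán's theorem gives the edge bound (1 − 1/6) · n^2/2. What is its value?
Turán density bound = (5/6) · 10^2/2 = 125/3 ≈ 41.6667

Turán's theorem: ex(n, K_{r+1}) is achieved by the complete r-partite Turán graph T(n, r) with parts as balanced as possible, and is at most (1 − 1/r) · n^2/2. For r = 6, n = 10: the density bound is (5/6) · 100/2 = 125/3 ≈ 41.6667. The integer-valued extremum is e(T(10, 6)) = 41, which is strictly less than the density bound 125/3 since 6 ∤ 10 (the parts of T(10, 6) cannot all be equal).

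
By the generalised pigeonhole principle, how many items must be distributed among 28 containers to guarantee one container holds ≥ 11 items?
n = (11 − 1)·28 + 1 = 281

By the generalised pigeonhole principle, to guarantee some box contains ≥ r objects we need more than (r − 1) · k objects total. Threshold: n = (r − 1) · k + 1. With r = 11 and k = 28: n = 10 · 28 + 1 = 280 + 1 = 281. For n = 280 = 10 · 28, we can put exactly 10 objects in every box, avoiding 11 in any single one — so 281 is tight.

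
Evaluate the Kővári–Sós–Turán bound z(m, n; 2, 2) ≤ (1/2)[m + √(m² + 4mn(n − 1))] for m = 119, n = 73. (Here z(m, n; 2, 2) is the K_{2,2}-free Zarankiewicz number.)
z(119, 73; 2, 2) ≤ (1/2)[119 + √(119² + 4·119·73·72)] = (1/2)[119 + √2516017] = 852.5979

Kővári–Sós–Turán: let r_1, ..., r_119 be the row sums and z = Σ r_i the total number of 1s. Each pair of columns can share at most one row with both entries 1 (else a 2×2 all-ones block appears), so Σ_i C(r_i, 2) ≤ C(73, 2) = 2628. By convexity Σ_i C(r_i, 2) ≥ 119·C(z/119, 2) = z(z − 119)/(2·119), giving z² − 119z − 119·73·72 ≤ 0 and hence z ≤ (1/2)[119 + √(14161 + 4·625464)] = (1/2)[119 + √2516017] ≈ (1/2)(119 + 1586.1958) = 852.5979.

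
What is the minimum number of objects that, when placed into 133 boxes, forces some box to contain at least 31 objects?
n = (31 − 1)·133 + 1 = 3991

By the generalised pigeonhole principle, to guarantee some box contains ≥ r objects we need more than (r − 1) · k objects total. Threshold: n = (r − 1) · k + 1. With r = 31 and k = 133: n = 30 · 133 + 1 = 3990 + 1 = 3991. For n = 3990 = 30 · 133, we can put exactly 30 objects in every box, avoiding 31 in any single one — so 3991 is tight.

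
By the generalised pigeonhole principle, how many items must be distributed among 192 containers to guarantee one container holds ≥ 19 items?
n = (19 − 1)·192 + 1 = 3457

By the generalised pigeonhole principle, to guarantee some box contains ≥ r objects we need more than (r − 1) · k objects total. Threshold: n = (r − 1) · k + 1. With r = 19 and k = 192: n = 18 · 192 + 1 = 3456 + 1 = 3457. For n = 3456 = 18 · 192, we can put exactly 18 objects in every box, avoiding 19 in any single one — so 3457 is tight.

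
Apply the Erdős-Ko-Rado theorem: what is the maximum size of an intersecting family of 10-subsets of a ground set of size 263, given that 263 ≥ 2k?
max |F| = C(262, 9) = 13951425023606720

The Erdős-Ko-Rado theorem states: for n ≥ 2k, an intersecting family of k-subsets of an n-element set has size at most C(n − 1, k − 1), with equality for 'star' families {A ⊆ [n] : |A| = k, i ∈ A} (fix an element i). For n = 263, k = 10: C(262, 9) = 13951425023606720.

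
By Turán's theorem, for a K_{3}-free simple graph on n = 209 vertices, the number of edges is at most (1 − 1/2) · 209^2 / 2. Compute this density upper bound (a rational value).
Turán density bound = (1/2) · 209^2/2 = 43681/4 ≈ 10920.25

Turán's theorem: ex(n, K_{r+1}) is achieved by the complete r-partite Turán graph T(n, r) with parts as balanced as possible, and is at most (1 − 1/r) · n^2/2. For r = 2, n = 209: the density bound is (1/2) · 43681/2 = 43681/4 ≈ 10920.25. The integer-valued extremum is e(T(209, 2)) = 10920, which is strictly less than the density bound 43681/4 since 2 ∤ 209 (the parts of T(209, 2) cannot all be equal).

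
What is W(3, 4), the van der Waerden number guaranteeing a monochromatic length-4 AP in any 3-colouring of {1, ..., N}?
W(3, 4) = 293

W(3, 4) = 293. The lower bound W(3, 4) > 292 comes from an explicit good 3-colouring of [1, 292]; the upper bound W(3, 4) ≤ 293 was verified by exhaustive search over 3-colourings of [1, 293].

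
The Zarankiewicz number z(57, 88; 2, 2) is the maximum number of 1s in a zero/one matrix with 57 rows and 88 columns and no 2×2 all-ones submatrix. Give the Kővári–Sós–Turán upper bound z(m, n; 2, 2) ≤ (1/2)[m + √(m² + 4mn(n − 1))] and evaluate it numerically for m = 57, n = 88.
z(57, 88; 2, 2) ≤ (1/2)[57 + √(57² + 4·57·88·87)] = (1/2)[57 + √1748817] = 689.7142

Kővári–Sós–Turán: let r_1, ..., r_57 be the row sums and z = Σ r_i the total number of 1s. Each pair of columns can share at most one row with both entries 1 (else a 2×2 all-ones block appears), so Σ_i C(r_i, 2) ≤ C(88, 2) = 3828. By convexity Σ_i C(r_i, 2) ≥ 57·C(z/57, 2) = z(z − 57)/(2·57), giving z² − 57z − 57·88·87 ≤ 0 and hence z ≤ (1/2)[57 + √(3249 + 4·436392)] = (1/2)[57 + √1748817] ≈ (1/2)(57 + 1322.4284) = 689.7142.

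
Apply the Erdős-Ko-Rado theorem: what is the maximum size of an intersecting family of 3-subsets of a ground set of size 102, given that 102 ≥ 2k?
max |F| = C(101, 2) = 5050

Erdős-Ko-Rado (1961): when n ≥ 2k, max |F| = C(n−1, k−1). The bound is attained by the star {A : i ∈ A} for any fixed i ∈ [n]. Here C(102−1, 3−1) = C(101, 2) = 5050.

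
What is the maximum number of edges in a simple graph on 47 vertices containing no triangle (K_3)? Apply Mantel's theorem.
ex(47, K_3) = ⌊47^2/4⌋ = 552

Mantel (1907): a triangle-free graph on n vertices has at most ⌊n^2/4⌋ edges, with equality for the complete bipartite graph K_{⌊n/2⌋, ⌈n/2⌉}. For n = 47: ⌊47^2/4⌋ = ⌊2209/4⌋ = 552. The extremal graph is K_{23, 24}, which has 23·24 = 552 edges.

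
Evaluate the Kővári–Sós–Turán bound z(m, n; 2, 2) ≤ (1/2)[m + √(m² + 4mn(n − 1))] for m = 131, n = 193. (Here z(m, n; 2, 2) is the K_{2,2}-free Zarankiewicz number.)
z(131, 193; 2, 2) ≤ (1/2)[131 + √(131² + 4·131·193·192)] = (1/2)[131 + √19434505] = 2269.7292

Kővári–Sós–Turán: let r_1, ..., r_131 be the row sums and z = Σ r_i the total number of 1s. Each pair of columns can share at most one row with both entries 1 (else a 2×2 all-ones block appears), so Σ_i C(r_i, 2) ≤ C(193, 2) = 18528. By convexity Σ_i C(r_i, 2) ≥ 131·C(z/131, 2) = z(z − 131)/(2·131), giving z² − 131z − 131·193·192 ≤ 0 and hence z ≤ (1/2)[131 + √(17161 + 4·4854336)] = (1/2)[131 + √19434505] ≈ (1/2)(131 + 4408.4583) = 2269.7292.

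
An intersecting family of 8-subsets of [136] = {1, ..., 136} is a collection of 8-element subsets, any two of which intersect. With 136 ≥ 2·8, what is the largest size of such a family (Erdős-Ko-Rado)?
max |F| = C(135, 7) = 138432467745

The Erdős-Ko-Rado theorem states: for n ≥ 2k, an intersecting family of k-subsets of an n-element set has size at most C(n − 1, k − 1), with equality for 'star' families {A ⊆ [n] : |A| = k, i ∈ A} (fix an element i). For n = 136, k = 8: C(135, 7) = 138432467745.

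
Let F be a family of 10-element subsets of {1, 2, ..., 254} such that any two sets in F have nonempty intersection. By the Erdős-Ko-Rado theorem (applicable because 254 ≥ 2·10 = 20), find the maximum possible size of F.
max |F| = C(253, 9) = 10134934163979625

Erdős-Ko-Rado (1961): when n ≥ 2k, max |F| = C(n−1, k−1). The bound is attained by the star {A : i ∈ A} for any fixed i ∈ [n]. Here C(254−1, 10−1) = C(253, 9) = 10134934163979625.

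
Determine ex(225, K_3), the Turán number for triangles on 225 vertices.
ex(225, K_3) = ⌊225^2/4⌋ = 12656

Mantel (1907): a triangle-free graph on n vertices has at most ⌊n^2/4⌋ edges, with equality for the complete bipartite graph K_{⌊n/2⌋, ⌈n/2⌉}. For n = 225: ⌊225^2/4⌋ = ⌊50625/4⌋ = 12656. The extremal graph is K_{112, 113}, which has 112·113 = 12656 edges.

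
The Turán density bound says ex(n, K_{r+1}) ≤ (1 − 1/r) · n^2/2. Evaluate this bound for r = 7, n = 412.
Turán density bound = (6/7) · 412^2/2 = 509232/7 ≈ 72747.4286

Turán's theorem: ex(n, K_{r+1}) is achieved by the complete r-partite Turán graph T(n, r) with parts as balanced as possible, and is at most (1 − 1/r) · n^2/2. For r = 7, n = 412: the density bound is (6/7) · 169744/2 = 509232/7 ≈ 72747.4286. The integer-valued extremum is e(T(412, 7)) = 72747, which is strictly less than the density bound 509232/7 since 7 ∤ 412 (the parts of T(412, 7) cannot all be equal).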